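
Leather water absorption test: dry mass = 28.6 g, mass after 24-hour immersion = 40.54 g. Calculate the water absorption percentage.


Water absorbed = 40.54 - 28.6 = 11.94 g
WA% = 11.94 / 28.6 x 100 = 41.7%


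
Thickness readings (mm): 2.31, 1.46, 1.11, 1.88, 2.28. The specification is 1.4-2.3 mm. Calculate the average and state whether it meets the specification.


Average = 1.81 mm
Within specification: Yes


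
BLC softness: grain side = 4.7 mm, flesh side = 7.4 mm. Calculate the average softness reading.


Average = (4.7 + 7.4) / 2
Average = 6.05 mm


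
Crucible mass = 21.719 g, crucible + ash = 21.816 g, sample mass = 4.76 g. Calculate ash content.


Ash mass = 21.816 - 21.719 = 0.097 g
Ash% = 0.097 / 4.76 x 100 = 2.04%


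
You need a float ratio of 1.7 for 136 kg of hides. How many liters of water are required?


Water = hide weight x target ratio
Water = 136 x 1.7 = 231.2 L


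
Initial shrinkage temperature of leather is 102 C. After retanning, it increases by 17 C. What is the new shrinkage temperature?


119 C

New Ts = 102 + 17 = 119 C


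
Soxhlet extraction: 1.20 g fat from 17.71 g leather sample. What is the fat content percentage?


6.8%


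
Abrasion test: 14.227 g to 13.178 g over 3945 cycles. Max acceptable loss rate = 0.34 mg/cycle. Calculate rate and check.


Loss = 14.227 - 13.178 = 1.049 g
Rate = 1.049 g / 3945 cycles x 1000 = 0.266 mg/cycle
Max = 0.34 mg/cycle
Passes: Yes


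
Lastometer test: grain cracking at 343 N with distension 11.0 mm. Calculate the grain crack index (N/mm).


Grain crack index = force / distension
Index = 343 / 11.0 = 31.2 N/mm


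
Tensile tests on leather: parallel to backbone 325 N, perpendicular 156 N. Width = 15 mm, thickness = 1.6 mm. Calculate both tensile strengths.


Area = 15 x 1.6 = 24.0 mm^2
TS (parallel) = 325 / 24.0 = 13.54 N/mm^2
TS (perpendicular) = 156 / 24.0 = 6.50 N/mm^2


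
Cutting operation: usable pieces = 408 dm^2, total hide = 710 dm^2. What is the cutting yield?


57.5%

Yield = usable / total x 100
Yield = 408 / 710 x 100 = 57.5%


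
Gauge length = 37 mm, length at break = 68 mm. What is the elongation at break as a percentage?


83.8%

Extension = 68 - 37 = 31 mm
Elongation = 31 / 37 x 100 = 83.8%


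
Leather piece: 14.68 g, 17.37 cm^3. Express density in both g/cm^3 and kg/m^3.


Density = 14.68 / 17.37 = 0.845 g/cm^3
Convert: 0.845 x 1000 = 845 kg/m^3


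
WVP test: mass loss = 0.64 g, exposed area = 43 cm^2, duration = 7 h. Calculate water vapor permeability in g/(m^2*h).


WVP = mass_loss / (area x time) x 10000
WVP = 0.64 / (43 x 7) x 10000
WVP = 0.64 / 301 x 10000 = 21.26 g/(m^2*h)


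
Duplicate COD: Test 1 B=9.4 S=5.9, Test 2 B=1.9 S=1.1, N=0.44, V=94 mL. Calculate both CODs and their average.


COD1 = (9.4 - 5.9) x 0.44 x 8000 / 94 = 131.1 mg/L
COD2 = (1.9 - 1.1) x 0.44 x 8000 / 94 = 30.0 mg/L
Average = (131.1 + 30.0) / 2 = 80.6 mg/L


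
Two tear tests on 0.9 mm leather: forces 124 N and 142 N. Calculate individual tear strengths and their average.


Tear 1 = 137.8 N/mm
Tear 2 = 157.8 N/mm
Average = 147.8 N/mm

Tear 1 = 124 / 0.9 = 137.8 N/mm
Tear 2 = 142 / 0.9 = 157.8 N/mm
Average = (137.8 + 157.8) / 2 = 147.8 N/mm


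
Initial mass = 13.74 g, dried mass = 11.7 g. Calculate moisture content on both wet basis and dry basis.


Moisture lost = 13.74 - 11.7 = 2.04 g
Wet basis MC = 2.04 / 13.74 x 100 = 14.8%
Dry basis MC = 2.04 / 11.7 x 100 = 17.4%


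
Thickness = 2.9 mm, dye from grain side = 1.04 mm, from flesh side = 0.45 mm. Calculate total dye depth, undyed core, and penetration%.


Total dyed = 1.49 mm
Undyed core = 1.41 mm
Penetration = 51.4%


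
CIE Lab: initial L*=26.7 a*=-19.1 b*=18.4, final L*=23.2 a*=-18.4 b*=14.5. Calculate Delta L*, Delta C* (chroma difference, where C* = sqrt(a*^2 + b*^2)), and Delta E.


Delta L* = 23.2 - 26.7 = -3.5
C1* = sqrt((-19.1)^2 + (18.4)^2) = 26.521
C2* = sqrt((-18.4)^2 + (14.5)^2) = 23.427
Delta C* = 23.427 - 26.521 = -3.09
Delta E = sqrt((-3.5)^2 + (0.7)^2 + (-3.9)^2) = 5.29


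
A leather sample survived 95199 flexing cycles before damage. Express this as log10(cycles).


4.98

log10(95199) = 4.98


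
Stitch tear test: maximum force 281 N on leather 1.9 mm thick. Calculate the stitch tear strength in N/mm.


Stitch tear strength = force / thickness
STS = 281 / 1.9 = 147.9 N/mm


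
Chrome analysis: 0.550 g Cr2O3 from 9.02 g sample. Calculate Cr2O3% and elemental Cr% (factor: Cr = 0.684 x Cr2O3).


Cr2O3 = 6.10%
Cr = 4.17%


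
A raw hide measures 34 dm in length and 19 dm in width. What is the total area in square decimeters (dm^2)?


646 dm^2


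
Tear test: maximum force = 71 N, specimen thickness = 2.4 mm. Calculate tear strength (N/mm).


Tear strength = force / thickness
Tear = 71 / 2.4 = 29.6 N/mm


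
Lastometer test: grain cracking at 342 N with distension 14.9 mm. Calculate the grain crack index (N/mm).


23.0 N/mm

Grain crack index = force / distension
Index = 342 / 14.9 = 23.0 N/mm


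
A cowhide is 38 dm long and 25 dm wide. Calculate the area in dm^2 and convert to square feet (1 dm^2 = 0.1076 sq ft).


Area = 38 x 25 = 950 dm^2
Conversion: 950 x 0.1076 = 102.22 sq ft


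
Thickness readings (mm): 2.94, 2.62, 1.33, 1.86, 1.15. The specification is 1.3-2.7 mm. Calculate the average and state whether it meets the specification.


Average = 1.98 mm
Within specification: Yes


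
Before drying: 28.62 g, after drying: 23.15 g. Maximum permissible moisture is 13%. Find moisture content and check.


MC = (28.62 - 23.15) / 28.62 x 100 = 19.1%
Maximum: 13%
Acceptable: No


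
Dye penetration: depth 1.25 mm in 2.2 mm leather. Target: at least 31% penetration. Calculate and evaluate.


Penetration = 1.25 / 2.2 x 100 = 56.8%
Target: 31%
Meets target: Yes


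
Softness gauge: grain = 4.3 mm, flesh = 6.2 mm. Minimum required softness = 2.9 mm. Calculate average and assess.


Average = (4.3 + 6.2) / 2 = 5.25 mm
Minimum = 2.9 mm
Meets requirement: Yes


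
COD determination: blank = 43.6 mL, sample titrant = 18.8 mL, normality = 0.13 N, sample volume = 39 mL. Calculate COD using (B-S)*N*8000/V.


COD = (43.6 - 18.8) x 0.13 x 8000 / 39
COD = 24.8 x 0.13 x 8000 / 39
COD = 661.3 mg/L


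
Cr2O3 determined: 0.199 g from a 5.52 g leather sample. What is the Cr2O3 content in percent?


Cr2O3% = 0.199 / 5.52 x 100
Cr2O3% = 3.61%


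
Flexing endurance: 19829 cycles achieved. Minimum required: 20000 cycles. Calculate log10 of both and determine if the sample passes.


log10(19829) = 4.30
log10(20000) = 4.30
Passes: No


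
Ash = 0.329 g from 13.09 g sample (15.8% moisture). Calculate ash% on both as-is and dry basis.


As-is ash% = 0.329 / 13.09 x 100 = 2.51%
Dry mass = 13.09 x (100 - 15.8) / 100 = 11.02178 g
Dry-basis ash% = 0.329 / 11.02178 x 100 = 2.98%


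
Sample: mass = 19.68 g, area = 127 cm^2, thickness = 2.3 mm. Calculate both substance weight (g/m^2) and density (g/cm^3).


Substance weight = 1549.6 g/m^2
Density = 0.674 g/cm^3

SW = 19.68 / 127 x 10000 = 1549.6 g/m^2
Volume = 127 x 2.3 / 10 = 29.21 cm^3
Density = 19.68 / 29.21 = 0.674 g/cm^3


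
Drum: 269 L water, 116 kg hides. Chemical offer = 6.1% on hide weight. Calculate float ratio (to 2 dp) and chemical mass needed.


Float ratio = 269 / 116 = 2.32
Chemical = 116 x 6.1 / 100 = 7.076 kg


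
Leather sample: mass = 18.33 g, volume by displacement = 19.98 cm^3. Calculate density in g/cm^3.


Density = mass / volume
Density = 18.33 / 19.98 = 0.917 g/cm^3


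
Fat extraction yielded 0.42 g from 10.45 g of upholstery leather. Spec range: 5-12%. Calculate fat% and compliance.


Fat% = 0.42 / 10.45 x 100 = 4.0%
Spec range: 5-12%
Compliant: No


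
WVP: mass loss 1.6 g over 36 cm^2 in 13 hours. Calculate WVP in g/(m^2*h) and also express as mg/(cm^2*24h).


WVP = 1.6 / (36 x 13) x 10000 = 34.19 g/(m^2*h)
Mass loss in mg = 1.6 x 1000 = 1600 mg
Per cm^2 per 24h in mg: 1600 x 24 / (36 x 13) = 38400 / 468 = 82.05 mg/(cm^2*24h)


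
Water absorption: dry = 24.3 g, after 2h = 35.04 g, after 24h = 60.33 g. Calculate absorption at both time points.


WA (2h) = (35.04 - 24.3) / 24.3 x 100 = 44.2%
WA (24h) = (60.33 - 24.3) / 24.3 x 100 = 148.3%


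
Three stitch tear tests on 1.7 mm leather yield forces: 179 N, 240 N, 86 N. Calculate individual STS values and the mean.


STS1 = 179 / 1.7 = 105.3 N/mm
STS2 = 240 / 1.7 = 141.2 N/mm
STS3 = 86 / 1.7 = 50.6 N/mm
Mean = (105.3 + 141.2 + 50.6) / 3 = 99.0 N/mm


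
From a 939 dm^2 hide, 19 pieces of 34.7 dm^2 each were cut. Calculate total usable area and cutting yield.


Total usable = 19 x 34.7 = 659.3 dm^2
Yield = 659.3 / 939 x 100 = 70.2%


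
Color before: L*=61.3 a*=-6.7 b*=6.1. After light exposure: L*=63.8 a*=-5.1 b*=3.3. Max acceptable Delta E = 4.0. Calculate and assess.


dL = 2.5, da = 1.6, db = -2.8
dE = sqrt((2.5)^2 + (1.6)^2 + (-2.8)^2) = 4.08
Max = 4.0
Passes: No


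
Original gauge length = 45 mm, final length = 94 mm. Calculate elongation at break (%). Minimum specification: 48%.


Extension = 94 - 45 = 49 mm
Elongation = 49 / 45 x 100 = 108.9%
Minimum required: 48%
Meets specification: Yes


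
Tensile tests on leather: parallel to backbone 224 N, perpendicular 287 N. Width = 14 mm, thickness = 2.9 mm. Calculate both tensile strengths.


Parallel = 5.52 N/mm^2
Perpendicular = 7.07 N/mm^2

Area = 14 x 2.9 = 40.6 mm^2
TS (parallel) = 224 / 40.6 = 5.52 N/mm^2
TS (perpendicular) = 287 / 40.6 = 7.07 N/mm^2


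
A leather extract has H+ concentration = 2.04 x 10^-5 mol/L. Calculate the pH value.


pH = -log10[H+]
pH = -log10(2.04 x 10^-5) = 4.69


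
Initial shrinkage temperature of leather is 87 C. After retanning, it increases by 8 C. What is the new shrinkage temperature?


95 C

New Ts = 87 + 8 = 95 C


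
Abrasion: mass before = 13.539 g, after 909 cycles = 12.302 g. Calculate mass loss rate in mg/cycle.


Mass loss = 13.539 - 12.302 = 1.237 g
Rate = 1.237 / 909 x 1000 = 1.361 mg/cycle


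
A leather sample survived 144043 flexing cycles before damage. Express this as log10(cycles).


5.16

log10(144043) = 5.16


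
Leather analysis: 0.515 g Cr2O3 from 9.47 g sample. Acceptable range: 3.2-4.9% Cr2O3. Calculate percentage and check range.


Cr2O3 = 5.44%
Within range: No


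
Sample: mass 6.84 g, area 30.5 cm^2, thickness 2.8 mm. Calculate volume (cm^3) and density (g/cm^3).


Volume = 8.540 cm^3
Density = 0.801 g/cm^3

Thickness in cm = 2.8 / 10 = 0.28 cm
Volume = 30.5 x 0.28 = 8.540 cm^3
Density = 6.84 / 8.540 = 0.801 g/cm^3


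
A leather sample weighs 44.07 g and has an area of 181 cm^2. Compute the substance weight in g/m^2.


Substance weight = mass / area x 10000
SW = 44.07 / 181 x 10000
SW = 2434.8 g/m^2


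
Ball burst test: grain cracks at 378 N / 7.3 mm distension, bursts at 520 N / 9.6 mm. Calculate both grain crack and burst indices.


Crack index = 51.8 N/mm
Burst index = 54.2 N/mm


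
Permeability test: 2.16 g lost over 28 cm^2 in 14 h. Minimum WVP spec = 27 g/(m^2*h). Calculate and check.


WVP = 2.16 / (28 x 14) x 10000 = 55.10 g/(m^2*h)
Minimum: 27 g/(m^2*h)
Meets spec: Yes


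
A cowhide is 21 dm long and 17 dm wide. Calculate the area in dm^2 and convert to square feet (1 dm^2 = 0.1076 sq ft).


357 dm^2
38.41 sq ft

Area = 21 x 17 = 357 dm^2
Conversion: 357 x 0.1076 = 38.41 sq ft


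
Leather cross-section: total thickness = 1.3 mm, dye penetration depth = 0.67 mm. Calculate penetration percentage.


Penetration% = 0.67 / 1.3 x 100
Penetration = 51.5%


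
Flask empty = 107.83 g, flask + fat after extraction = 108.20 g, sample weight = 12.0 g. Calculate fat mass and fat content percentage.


Fat mass = 108.20 - 107.83 = 0.37 g
Fat% = 0.37 / 12.0 x 100 = 3.1%


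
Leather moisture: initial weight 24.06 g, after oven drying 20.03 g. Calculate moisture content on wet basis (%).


Moisture = 24.06 - 20.03 = 4.03 g
MC = 4.03 / 24.06 x 100 = 16.7%


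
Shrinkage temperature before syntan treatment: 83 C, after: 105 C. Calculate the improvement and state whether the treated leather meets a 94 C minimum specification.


Improvement = 22 C
Meets 94 C spec: Yes

Improvement = 105 - 83 = 22 C
Spec check: 105 C >= 94 C? Yes


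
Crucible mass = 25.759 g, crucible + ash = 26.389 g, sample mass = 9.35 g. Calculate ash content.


Ash mass = 26.389 - 25.759 = 0.630 g
Ash% = 0.630 / 9.35 x 100 = 6.74%


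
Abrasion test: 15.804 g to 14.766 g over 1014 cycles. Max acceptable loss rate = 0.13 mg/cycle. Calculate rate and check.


Loss = 15.804 - 14.766 = 1.038 g
Rate = 1.038 g / 1014 cycles x 1000 = 1.024 mg/cycle
Max = 0.13 mg/cycle
Passes: No


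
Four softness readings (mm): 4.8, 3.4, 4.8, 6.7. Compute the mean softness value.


4.93 mm

Sum = 4.8 + 3.4 + 4.8 + 6.7
Mean = 19.7 / 4 = 4.93 mm


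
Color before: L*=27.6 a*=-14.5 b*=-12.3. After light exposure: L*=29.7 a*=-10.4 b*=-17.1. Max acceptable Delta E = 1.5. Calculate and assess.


dL = 2.1, da = 4.1, db = -4.8
dE = sqrt((2.1)^2 + (4.1)^2 + (-4.8)^2) = 6.65
Max = 1.5
Passes: No


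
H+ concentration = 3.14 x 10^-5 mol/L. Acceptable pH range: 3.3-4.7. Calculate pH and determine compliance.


pH = -log10(3.14 x 10^-5) = 4.50
Range: 3.3 to 4.7
Compliant: Yes


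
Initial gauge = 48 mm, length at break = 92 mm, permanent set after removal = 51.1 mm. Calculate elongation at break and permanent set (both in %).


Elongation at break = (92 - 48) / 48 x 100 = 91.7%
Permanent set = (51.1 - 48) / 48 x 100 = 6.5%


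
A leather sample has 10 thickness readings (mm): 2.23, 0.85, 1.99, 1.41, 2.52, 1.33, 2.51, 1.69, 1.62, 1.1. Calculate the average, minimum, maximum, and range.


Average = 1.73 mm
Min = 0.85 mm
Max = 2.52 mm
Range = 1.67 mm

Sum = 17.25
Average = 17.25 / 10 = 1.73 mm
Minimum = 0.85 mm
Maximum = 2.52 mm
Range = 2.52 - 0.85 = 1.67 mm


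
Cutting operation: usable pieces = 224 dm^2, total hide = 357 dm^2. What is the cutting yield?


62.7%


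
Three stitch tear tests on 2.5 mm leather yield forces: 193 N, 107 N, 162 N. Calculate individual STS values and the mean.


STS1 = 77.2 N/mm
STS2 = 42.8 N/mm
STS3 = 64.8 N/mm
Mean = 61.6 N/mm

STS1 = 193 / 2.5 = 77.2 N/mm
STS2 = 107 / 2.5 = 42.8 N/mm
STS3 = 162 / 2.5 = 64.8 N/mm
Mean = (77.2 + 42.8 + 64.8) / 3 = 61.6 N/mm


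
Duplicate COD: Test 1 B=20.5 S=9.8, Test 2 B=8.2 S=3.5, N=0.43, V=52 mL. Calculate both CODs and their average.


COD1 = 707.8 mg/L
COD2 = 310.9 mg/L
Average = 509.4 mg/L

COD1 = (20.5 - 9.8) x 0.43 x 8000 / 52 = 707.8 mg/L
COD2 = (8.2 - 3.5) x 0.43 x 8000 / 52 = 310.9 mg/L
Average = (707.8 + 310.9) / 2 = 509.4 mg/L


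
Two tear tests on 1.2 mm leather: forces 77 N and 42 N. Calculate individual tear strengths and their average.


Tear 1 = 64.2 N/mm
Tear 2 = 35.0 N/mm
Average = 49.6 N/mm

Tear 1 = 77 / 1.2 = 64.2 N/mm
Tear 2 = 42 / 1.2 = 35.0 N/mm
Average = (64.2 + 35.0) / 2 = 49.6 N/mm


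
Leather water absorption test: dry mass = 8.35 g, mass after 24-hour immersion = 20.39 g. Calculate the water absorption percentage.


144.2%

Water absorbed = 20.39 - 8.35 = 12.04 g
WA% = 12.04 / 8.35 x 100 = 144.2%


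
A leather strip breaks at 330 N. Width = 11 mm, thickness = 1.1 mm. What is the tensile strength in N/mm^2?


27.27 N/mm^2


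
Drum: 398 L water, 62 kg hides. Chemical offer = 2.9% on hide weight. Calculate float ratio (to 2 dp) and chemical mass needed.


Float ratio = 6.42
Chemical needed = 1.798 kg


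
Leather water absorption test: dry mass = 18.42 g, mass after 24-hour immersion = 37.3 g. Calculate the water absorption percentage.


Water absorbed = 37.3 - 18.42 = 18.88 g
WA% = 18.88 / 18.42 x 100 = 102.5%


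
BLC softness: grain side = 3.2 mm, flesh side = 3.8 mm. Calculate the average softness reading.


3.50 mm

Average = (3.2 + 3.8) / 2
Average = 3.50 mm


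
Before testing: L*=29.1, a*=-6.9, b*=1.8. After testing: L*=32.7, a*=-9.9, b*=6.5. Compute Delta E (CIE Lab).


dL = 32.7 - 29.1 = 3.6
da = -9.9 - (-6.9) = -3.0
db = 6.5 - 1.8 = 4.7
dE = sqrt((3.6)^2 + (-3.0)^2 + (4.7)^2) = 6.64


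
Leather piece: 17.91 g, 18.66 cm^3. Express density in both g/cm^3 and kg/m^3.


Density = 17.91 / 18.66 = 0.960 g/cm^3
Convert: 0.960 x 1000 = 960 kg/m^3


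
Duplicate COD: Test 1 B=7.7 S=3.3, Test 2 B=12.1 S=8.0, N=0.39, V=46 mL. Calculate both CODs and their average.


COD1 = 298.4 mg/L
COD2 = 278.1 mg/L
Average = 288.3 mg/L


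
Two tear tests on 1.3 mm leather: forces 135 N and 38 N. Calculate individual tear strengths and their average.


Tear 1 = 103.8 N/mm
Tear 2 = 29.2 N/mm
Average = 66.5 N/mm

Tear 1 = 135 / 1.3 = 103.8 N/mm
Tear 2 = 38 / 1.3 = 29.2 N/mm
Average = (103.8 + 29.2) / 2 = 66.5 N/mm


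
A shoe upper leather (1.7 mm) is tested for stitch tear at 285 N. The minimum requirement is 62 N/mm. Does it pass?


STS = 167.6 N/mm
Passes: Yes

STS = 285 / 1.7 = 167.6 N/mm
Minimum required: 62 N/mm
Passes: Yes


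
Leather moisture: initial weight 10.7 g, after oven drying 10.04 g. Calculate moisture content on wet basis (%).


6.2%


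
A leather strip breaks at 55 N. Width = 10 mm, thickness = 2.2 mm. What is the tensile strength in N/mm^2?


Cross-sectional area = 10 x 2.2 = 22.0 mm^2
Tensile strength = 55 / 22.0 = 2.50 N/mm^2


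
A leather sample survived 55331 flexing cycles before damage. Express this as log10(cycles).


4.74

log10(55331) = 4.74


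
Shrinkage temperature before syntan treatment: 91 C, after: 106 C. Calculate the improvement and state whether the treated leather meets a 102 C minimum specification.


Improvement = 106 - 91 = 15 C
Spec check: 106 C >= 102 C? Yes


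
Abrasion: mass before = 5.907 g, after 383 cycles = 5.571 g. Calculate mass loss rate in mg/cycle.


0.877 mg/cycle

Mass loss = 5.907 - 5.571 = 0.336 g
Rate = 0.336 / 383 x 1000 = 0.877 mg/cycle


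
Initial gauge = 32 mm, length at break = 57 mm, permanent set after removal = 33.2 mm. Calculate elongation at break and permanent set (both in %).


Elongation at break = 78.1%
Permanent set = 3.8%

Elongation at break = (57 - 32) / 32 x 100 = 78.1%
Permanent set = (33.2 - 32) / 32 x 100 = 3.8%


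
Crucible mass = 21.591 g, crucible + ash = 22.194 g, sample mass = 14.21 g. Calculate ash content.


Ash mass = 22.194 - 21.591 = 0.603 g
Ash% = 0.603 / 14.21 x 100 = 4.24%


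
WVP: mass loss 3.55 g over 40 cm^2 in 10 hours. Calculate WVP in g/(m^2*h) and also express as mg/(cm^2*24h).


WVP = 88.75 g/(m^2*h)
Daily rate = 213.00 mg/(cm^2*24h)

WVP = 3.55 / (40 x 10) x 10000 = 88.75 g/(m^2*h)
Mass loss in mg = 3.55 x 1000 = 3550 mg
Per cm^2 per 24h in mg: 3550 x 24 / (40 x 10) = 85200 / 400 = 213.00 mg/(cm^2*24h)


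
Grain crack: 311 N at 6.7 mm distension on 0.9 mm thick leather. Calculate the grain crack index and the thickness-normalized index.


Crack index = 46.4 N/mm
Normalized index = 51.6 N/mm per mm

Crack index = 311 / 6.7 = 46.4 N/mm
Normalized = 46.4 / 0.9 = 51.6 N/mm per mm


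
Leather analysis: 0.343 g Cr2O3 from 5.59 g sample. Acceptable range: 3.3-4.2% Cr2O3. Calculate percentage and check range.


Cr2O3% = 0.343 / 5.59 x 100 = 6.14%
Acceptable range: 3.3 to 4.2%
Within range: No


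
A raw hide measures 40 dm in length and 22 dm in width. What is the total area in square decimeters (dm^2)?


880 dm^2


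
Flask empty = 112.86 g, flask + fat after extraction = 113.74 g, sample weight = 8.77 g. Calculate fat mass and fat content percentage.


Fat mass = 113.74 - 112.86 = 0.88 g
Fat% = 0.88 / 8.77 x 100 = 10.0%


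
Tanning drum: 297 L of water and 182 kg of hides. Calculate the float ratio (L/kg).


1.6

Float ratio = water / hide weight
Ratio = 297 / 182 = 1.6


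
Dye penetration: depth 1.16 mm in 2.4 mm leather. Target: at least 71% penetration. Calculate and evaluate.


Penetration = 48.3%
Meets target: No

Penetration = 1.16 / 2.4 x 100 = 48.3%
Target: 71%
Meets target: No


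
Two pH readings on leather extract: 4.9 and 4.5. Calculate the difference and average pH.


Difference = 0.4
Average pH = 4.70

Difference = |4.9 - 4.5| = 0.4
Average = (4.9 + 4.5) / 2 = 4.70


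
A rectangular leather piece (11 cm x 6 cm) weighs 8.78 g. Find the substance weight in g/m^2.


Area = 11 x 6 = 66 cm^2
SW = 8.78 / 66 x 10000 = 1330.3 g/m^2


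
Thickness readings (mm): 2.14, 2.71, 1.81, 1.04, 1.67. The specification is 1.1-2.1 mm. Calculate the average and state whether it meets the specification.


Sum = 9.37
Average = 9.37 / 5 = 1.87 mm
Specification range: 1.1 to 2.1 mm
Within spec: Yes


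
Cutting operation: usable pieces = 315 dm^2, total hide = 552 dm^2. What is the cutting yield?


Yield = usable / total x 100
Yield = 315 / 552 x 100 = 57.1%


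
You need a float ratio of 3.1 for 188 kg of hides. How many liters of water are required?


Water = hide weight x target ratio
Water = 188 x 3.1 = 582.8 L


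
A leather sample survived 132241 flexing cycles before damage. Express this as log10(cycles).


log10(132241) = 5.12


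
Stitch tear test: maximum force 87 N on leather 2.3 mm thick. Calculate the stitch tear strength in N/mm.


Stitch tear strength = force / thickness
STS = 87 / 2.3 = 37.8 N/mm


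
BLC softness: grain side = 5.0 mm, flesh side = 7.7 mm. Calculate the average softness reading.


6.35 mm

Average = (5.0 + 7.7) / 2
Average = 6.35 mm


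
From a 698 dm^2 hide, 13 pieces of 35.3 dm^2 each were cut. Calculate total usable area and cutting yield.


Usable area = 458.9 dm^2
Yield = 65.7%

Total usable = 13 x 35.3 = 458.9 dm^2
Yield = 458.9 / 698 x 100 = 65.7%


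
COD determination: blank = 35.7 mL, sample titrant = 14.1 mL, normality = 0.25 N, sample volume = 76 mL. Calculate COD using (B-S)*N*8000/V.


COD = (35.7 - 14.1) x 0.25 x 8000 / 76
COD = 21.6 x 0.25 x 8000 / 76
COD = 568.4 mg/L


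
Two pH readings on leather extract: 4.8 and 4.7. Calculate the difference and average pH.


Difference = |4.8 - 4.7| = 0.1
Average = (4.8 + 4.7) / 2 = 4.75


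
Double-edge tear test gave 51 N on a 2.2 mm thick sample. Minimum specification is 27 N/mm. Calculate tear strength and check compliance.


Tear strength = 51 / 2.2 = 23.2 N/mm
Required minimum = 27 N/mm
Compliant: No


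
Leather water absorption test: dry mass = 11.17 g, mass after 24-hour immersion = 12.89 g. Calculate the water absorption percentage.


15.4%

Water absorbed = 12.89 - 11.17 = 1.72 g
WA% = 1.72 / 11.17 x 100 = 15.4%


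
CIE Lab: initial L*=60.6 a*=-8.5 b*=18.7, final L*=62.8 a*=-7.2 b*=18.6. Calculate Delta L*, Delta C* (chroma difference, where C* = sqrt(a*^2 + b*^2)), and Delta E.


Delta L* = 62.8 - 60.6 = 2.2
C1* = sqrt((-8.5)^2 + (18.7)^2) = 20.541
C2* = sqrt((-7.2)^2 + (18.6)^2) = 19.945
Delta C* = 19.945 - 20.541 = -0.60
Delta E = sqrt((2.2)^2 + (1.3)^2 + (-0.1)^2) = 2.56


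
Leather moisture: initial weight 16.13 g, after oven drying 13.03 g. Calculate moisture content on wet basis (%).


Moisture = 16.13 - 13.03 = 3.10 g
MC = 3.10 / 16.13 x 100 = 19.2%


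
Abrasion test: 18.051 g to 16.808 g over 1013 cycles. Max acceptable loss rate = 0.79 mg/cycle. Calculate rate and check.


Loss = 18.051 - 16.808 = 1.243 g
Rate = 1.243 g / 1013 cycles x 1000 = 1.227 mg/cycle
Max = 0.79 mg/cycle
Passes: No


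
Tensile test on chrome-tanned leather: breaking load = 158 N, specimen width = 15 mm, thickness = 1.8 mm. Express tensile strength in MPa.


5.85 MPa

Cross-section = 15 x 1.8 = 27.0 mm^2
TS = 158 / 27.0 = 5.85 MPa
(1 N/mm^2 = 1 MPa)


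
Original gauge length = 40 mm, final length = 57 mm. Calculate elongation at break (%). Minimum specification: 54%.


Extension = 57 - 40 = 17 mm
Elongation = 17 / 40 x 100 = 42.5%
Minimum required: 54%
Meets specification: No


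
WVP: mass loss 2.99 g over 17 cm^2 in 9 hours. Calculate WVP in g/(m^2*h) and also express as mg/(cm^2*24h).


WVP = 2.99 / (17 x 9) x 10000 = 195.42 g/(m^2*h)
Mass loss in mg = 2.99 x 1000 = 2990 mg
Per cm^2 per 24h in mg: 2990 x 24 / (17 x 9) = 71760 / 153 = 469.02 mg/(cm^2*24h)


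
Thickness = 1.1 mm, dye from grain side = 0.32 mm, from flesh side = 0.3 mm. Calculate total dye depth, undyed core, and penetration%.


Total dyed = 0.32 + 0.3 = 0.62 mm
Undyed core = 1.1 - 0.62 = 0.48 mm
Penetration = 0.62 / 1.1 x 100 = 56.4%


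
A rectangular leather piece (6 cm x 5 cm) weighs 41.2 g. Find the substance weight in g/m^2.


Area = 6 x 5 = 30 cm^2
SW = 41.2 / 30 x 10000 = 13733.3 g/m^2


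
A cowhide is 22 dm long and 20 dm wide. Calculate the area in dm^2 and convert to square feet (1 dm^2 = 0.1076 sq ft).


440 dm^2
47.34 sq ft

Area = 22 x 20 = 440 dm^2
Conversion: 440 x 0.1076 = 47.34 sq ft


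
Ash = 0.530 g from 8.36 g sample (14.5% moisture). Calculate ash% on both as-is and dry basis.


As-is ash% = 0.530 / 8.36 x 100 = 6.34%
Dry mass = 8.36 x (100 - 14.5) / 100 = 7.1478 g
Dry-basis ash% = 0.530 / 7.1478 x 100 = 7.41%


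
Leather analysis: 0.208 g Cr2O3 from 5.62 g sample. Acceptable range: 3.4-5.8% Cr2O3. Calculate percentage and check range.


Cr2O3% = 0.208 / 5.62 x 100 = 3.70%
Acceptable range: 3.4 to 5.8%
Within range: Yes


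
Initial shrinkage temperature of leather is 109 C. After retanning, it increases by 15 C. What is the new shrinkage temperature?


124 C


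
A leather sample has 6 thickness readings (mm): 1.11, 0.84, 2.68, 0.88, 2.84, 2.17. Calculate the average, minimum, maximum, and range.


Sum = 10.52
Average = 10.52 / 6 = 1.75 mm
Minimum = 0.84 mm
Maximum = 2.84 mm
Range = 2.84 - 0.84 = 2.00 mm


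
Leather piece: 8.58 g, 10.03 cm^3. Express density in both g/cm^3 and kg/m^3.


0.855 g/cm^3
855 kg/m^3


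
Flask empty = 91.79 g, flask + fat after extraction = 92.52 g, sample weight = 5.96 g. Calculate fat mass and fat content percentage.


Fat mass = 0.73 g
Fat content = 12.2%


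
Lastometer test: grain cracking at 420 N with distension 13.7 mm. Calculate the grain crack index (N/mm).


30.7 N/mm


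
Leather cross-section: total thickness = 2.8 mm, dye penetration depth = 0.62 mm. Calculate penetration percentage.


Penetration% = 0.62 / 2.8 x 100
Penetration = 22.1%


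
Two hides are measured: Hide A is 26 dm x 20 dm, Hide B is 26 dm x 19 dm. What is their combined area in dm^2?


1014 dm^2

Hide A area = 26 x 20 = 520 dm^2
Hide B area = 26 x 19 = 494 dm^2
Total = 520 + 494 = 1014 dm^2


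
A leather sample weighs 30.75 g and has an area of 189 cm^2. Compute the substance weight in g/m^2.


1627.0 g/m^2

Substance weight = mass / area x 10000
SW = 30.75 / 189 x 10000
SW = 1627.0 g/m^2


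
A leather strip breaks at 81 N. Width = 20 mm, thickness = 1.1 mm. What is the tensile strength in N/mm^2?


3.68 N/mm^2

Cross-sectional area = 20 x 1.1 = 22.0 mm^2
Tensile strength = 81 / 22.0 = 3.68 N/mm^2


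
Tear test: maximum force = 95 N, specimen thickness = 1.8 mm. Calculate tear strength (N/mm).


Tear strength = force / thickness
Tear = 95 / 1.8 = 52.8 N/mm


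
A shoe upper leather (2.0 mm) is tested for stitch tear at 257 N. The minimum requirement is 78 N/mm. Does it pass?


STS = 257 / 2.0 = 128.5 N/mm
Minimum required: 78 N/mm
Passes: Yes


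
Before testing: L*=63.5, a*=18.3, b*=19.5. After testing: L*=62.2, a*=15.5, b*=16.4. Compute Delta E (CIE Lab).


dL = 62.2 - 63.5 = -1.3
da = 15.5 - 18.3 = -2.8
db = 16.4 - 19.5 = -3.1
dE = sqrt((-1.3)^2 + (-2.8)^2 + (-3.1)^2) = 4.37


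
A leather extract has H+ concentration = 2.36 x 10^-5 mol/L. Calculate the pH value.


pH = 4.63


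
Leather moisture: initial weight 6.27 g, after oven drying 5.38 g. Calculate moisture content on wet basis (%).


Moisture = 6.27 - 5.38 = 0.89 g
MC = 0.89 / 6.27 x 100 = 14.2%


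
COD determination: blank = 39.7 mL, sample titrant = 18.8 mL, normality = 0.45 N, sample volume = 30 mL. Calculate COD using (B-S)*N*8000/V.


2508.0 mg/L


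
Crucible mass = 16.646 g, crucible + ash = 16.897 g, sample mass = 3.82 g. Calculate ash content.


Ash mass = 16.897 - 16.646 = 0.251 g
Ash% = 0.251 / 3.82 x 100 = 6.57%


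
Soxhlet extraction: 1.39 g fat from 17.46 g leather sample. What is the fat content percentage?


8.0%

Fat content = 1.39 / 17.46 x 100
Fat = 8.0%


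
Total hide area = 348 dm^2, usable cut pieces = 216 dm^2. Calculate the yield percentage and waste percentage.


Yield = 216 / 348 x 100 = 62.1%
Waste = 348 - 216 = 132 dm^2
Waste% = 100 - 62.1 = 37.9%


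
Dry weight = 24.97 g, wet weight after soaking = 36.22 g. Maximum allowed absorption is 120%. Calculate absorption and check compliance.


Absorption = 45.1%
Compliant: Yes


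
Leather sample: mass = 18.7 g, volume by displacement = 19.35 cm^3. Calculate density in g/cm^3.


0.966 g/cm^3


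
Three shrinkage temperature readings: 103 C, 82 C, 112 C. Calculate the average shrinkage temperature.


99.0 C

Average = (103 + 82 + 112) / 3
Average = 297 / 3 = 99.0 C


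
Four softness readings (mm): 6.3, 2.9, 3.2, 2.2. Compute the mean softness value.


3.65 mm

Sum = 6.3 + 2.9 + 3.2 + 2.2
Mean = 14.6 / 4 = 3.65 mm


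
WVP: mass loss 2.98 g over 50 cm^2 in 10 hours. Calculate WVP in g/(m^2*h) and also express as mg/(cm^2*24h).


WVP = 59.60 g/(m^2*h)
Daily rate = 143.04 mg/(cm^2*24h)


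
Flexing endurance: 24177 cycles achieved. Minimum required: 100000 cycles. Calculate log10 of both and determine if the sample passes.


Achieved: log10 = 4.38
Required: log10 = 5.00
Passes: No

log10(24177) = 4.38
log10(100000) = 5.00
Passes: No


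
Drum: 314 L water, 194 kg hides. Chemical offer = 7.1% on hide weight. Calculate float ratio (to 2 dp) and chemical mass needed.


Float ratio = 314 / 194 = 1.62
Chemical = 194 x 7.1 / 100 = 13.774 kg


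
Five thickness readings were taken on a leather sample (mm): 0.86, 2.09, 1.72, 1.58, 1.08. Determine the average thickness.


1.47 mm


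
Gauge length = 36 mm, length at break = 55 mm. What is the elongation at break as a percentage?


Extension = 55 - 36 = 19 mm
Elongation = 19 / 36 x 100 = 52.8%


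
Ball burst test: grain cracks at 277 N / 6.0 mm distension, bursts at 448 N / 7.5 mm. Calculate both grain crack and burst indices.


Crack index = 277 / 6.0 = 46.2 N/mm
Burst index = 448 / 7.5 = 59.7 N/mm


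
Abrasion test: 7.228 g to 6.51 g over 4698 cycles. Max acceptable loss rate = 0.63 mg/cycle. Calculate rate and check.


Loss = 7.228 - 6.51 = 0.718 g
Rate = 0.718 g / 4698 cycles x 1000 = 0.153 mg/cycle
Max = 0.63 mg/cycle
Passes: Yes


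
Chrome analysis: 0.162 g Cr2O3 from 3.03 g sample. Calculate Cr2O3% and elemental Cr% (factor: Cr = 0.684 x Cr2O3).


Cr2O3 = 5.35%
Cr = 3.66%


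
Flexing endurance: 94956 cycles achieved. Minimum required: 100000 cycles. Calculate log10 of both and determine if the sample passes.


Achieved: log10 = 4.98
Required: log10 = 5.00
Passes: No

log10(94956) = 4.98
log10(100000) = 5.00
Passes: No


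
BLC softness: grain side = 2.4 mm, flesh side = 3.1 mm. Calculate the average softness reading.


Average = (2.4 + 3.1) / 2
Average = 2.75 mm


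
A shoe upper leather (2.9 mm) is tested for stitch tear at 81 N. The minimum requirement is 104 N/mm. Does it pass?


STS = 81 / 2.9 = 27.9 N/mm
Minimum required: 104 N/mm
Passes: No


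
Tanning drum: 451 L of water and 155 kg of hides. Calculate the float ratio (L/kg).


Float ratio = water / hide weight
Ratio = 451 / 155 = 2.9


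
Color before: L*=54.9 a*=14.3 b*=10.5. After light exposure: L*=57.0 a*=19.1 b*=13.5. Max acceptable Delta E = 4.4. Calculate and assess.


dL = 2.1, da = 4.8, db = 3.0
dE = sqrt((2.1)^2 + (4.8)^2 + (3.0)^2) = 6.04
Max = 4.4
Passes: No


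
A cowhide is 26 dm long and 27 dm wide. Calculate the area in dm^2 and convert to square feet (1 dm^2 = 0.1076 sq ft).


702 dm^2
75.54 sq ft


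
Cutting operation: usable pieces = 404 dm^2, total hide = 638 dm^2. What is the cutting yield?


Yield = usable / total x 100
Yield = 404 / 638 x 100 = 63.3%


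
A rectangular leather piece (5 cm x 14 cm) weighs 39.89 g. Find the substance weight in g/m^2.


Area = 5 x 14 = 70 cm^2
SW = 39.89 / 70 x 10000 = 5698.6 g/m^2


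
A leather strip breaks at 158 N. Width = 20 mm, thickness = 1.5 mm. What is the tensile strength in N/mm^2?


Cross-sectional area = 20 x 1.5 = 30.0 mm^2
Tensile strength = 158 / 30.0 = 5.27 N/mm^2


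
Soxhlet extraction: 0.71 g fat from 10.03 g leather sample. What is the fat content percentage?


Fat content = 0.71 / 10.03 x 100
Fat = 7.1%


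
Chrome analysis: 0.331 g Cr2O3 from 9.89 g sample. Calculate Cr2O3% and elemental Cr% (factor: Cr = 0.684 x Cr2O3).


Cr2O3% = 0.331 / 9.89 x 100 = 3.35%
Cr% = 3.35 x 0.684 = 2.29%


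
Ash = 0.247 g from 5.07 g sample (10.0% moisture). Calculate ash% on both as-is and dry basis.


As-is ash = 4.87%
Dry-basis ash = 5.41%

As-is ash% = 0.247 / 5.07 x 100 = 4.87%
Dry mass = 5.07 x (100 - 10.0) / 100 = 4.563 g
Dry-basis ash% = 0.247 / 4.563 x 100 = 5.41%


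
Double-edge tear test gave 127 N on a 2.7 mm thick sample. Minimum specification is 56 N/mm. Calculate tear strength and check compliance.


Tear strength = 127 / 2.7 = 47.0 N/mm
Required minimum = 56 N/mm
Compliant: No


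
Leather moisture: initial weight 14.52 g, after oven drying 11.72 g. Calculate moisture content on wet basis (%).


19.3%


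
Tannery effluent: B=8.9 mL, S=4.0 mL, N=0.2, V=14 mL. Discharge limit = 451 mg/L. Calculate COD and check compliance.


COD = 560.0 mg/L
Compliant: No


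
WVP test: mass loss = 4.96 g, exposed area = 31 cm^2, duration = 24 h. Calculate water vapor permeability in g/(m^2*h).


WVP = mass_loss / (area x time) x 10000
WVP = 4.96 / (31 x 24) x 10000
WVP = 4.96 / 744 x 10000 = 66.67 g/(m^2*h)


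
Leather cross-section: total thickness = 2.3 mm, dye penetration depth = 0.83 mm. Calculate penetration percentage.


Penetration% = 0.83 / 2.3 x 100
Penetration = 36.1%


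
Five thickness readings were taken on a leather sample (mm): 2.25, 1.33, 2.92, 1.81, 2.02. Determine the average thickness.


2.07 mm


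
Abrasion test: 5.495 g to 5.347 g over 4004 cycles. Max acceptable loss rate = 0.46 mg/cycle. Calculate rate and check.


Rate = 0.037 mg/cycle
Passes: Yes

Loss = 5.495 - 5.347 = 0.148 g
Rate = 0.148 g / 4004 cycles x 1000 = 0.037 mg/cycle
Max = 0.46 mg/cycle
Passes: Yes


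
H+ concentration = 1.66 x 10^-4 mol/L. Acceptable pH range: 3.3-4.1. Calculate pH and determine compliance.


pH = -log10(1.66 x 10^-4) = 3.78
Range: 3.3 to 4.1
Compliant: Yes


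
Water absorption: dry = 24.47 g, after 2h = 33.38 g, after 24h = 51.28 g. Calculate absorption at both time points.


WA (2h) = (33.38 - 24.47) / 24.47 x 100 = 36.4%
WA (24h) = (51.28 - 24.47) / 24.47 x 100 = 109.6%


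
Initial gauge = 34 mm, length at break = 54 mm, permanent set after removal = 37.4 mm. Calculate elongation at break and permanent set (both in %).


Elongation at break = (54 - 34) / 34 x 100 = 58.8%
Permanent set = (37.4 - 34) / 34 x 100 = 10.0%


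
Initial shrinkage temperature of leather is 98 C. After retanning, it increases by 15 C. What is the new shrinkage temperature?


New Ts = 98 + 15 = 113 C


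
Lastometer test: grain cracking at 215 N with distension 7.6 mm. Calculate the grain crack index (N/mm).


28.3 N/mm


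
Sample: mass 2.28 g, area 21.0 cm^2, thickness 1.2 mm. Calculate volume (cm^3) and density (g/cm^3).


Thickness in cm = 1.2 / 10 = 0.12 cm
Volume = 21.0 x 0.12 = 2.520 cm^3
Density = 2.28 / 2.520 = 0.905 g/cm^3


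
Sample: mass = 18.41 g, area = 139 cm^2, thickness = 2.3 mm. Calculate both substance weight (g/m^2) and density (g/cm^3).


SW = 18.41 / 139 x 10000 = 1324.5 g/m^2
Volume = 139 x 2.3 / 10 = 31.97 cm^3
Density = 18.41 / 31.97 = 0.576 g/cm^3


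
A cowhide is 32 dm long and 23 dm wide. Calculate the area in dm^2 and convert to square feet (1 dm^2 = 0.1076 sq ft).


736 dm^2
79.19 sq ft


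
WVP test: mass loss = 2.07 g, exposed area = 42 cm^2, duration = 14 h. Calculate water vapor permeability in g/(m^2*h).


35.20 g/(m^2*h)

WVP = mass_loss / (area x time) x 10000
WVP = 2.07 / (42 x 14) x 10000
WVP = 2.07 / 588 x 10000 = 35.20 g/(m^2*h)


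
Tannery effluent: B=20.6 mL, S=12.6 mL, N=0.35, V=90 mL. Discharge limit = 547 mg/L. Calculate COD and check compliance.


COD = 248.9 mg/L
Compliant: Yes


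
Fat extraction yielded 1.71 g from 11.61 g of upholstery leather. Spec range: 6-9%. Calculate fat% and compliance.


Fat content = 14.7%
Compliant: No


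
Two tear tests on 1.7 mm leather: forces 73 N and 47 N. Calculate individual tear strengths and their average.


Tear 1 = 42.9 N/mm
Tear 2 = 27.6 N/mm
Average = 35.3 N/mm

Tear 1 = 73 / 1.7 = 42.9 N/mm
Tear 2 = 47 / 1.7 = 27.6 N/mm
Average = (42.9 + 27.6) / 2 = 35.3 N/mm


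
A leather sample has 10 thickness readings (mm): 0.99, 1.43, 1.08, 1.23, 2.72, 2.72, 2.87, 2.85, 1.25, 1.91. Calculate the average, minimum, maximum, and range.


Average = 1.91 mm
Min = 0.99 mm
Max = 2.87 mm
Range = 1.88 mm


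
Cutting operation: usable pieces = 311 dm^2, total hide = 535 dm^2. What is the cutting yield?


Yield = usable / total x 100
Yield = 311 / 535 x 100 = 58.1%


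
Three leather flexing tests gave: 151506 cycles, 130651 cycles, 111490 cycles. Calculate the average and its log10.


Average = 131216 cycles
log10 = 5.12

Average = (151506 + 130651 + 111490) / 3 = 131216 cycles
log10(131216) = 5.12


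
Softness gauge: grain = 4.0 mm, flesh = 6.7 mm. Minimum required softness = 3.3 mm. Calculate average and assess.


Average = (4.0 + 6.7) / 2 = 5.35 mm
Minimum = 3.3 mm
Meets requirement: Yes


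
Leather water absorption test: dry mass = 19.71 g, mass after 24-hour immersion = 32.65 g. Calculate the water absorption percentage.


Water absorbed = 32.65 - 19.71 = 12.94 g
WA% = 12.94 / 19.71 x 100 = 65.7%


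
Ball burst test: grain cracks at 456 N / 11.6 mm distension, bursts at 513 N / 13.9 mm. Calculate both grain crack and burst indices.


Crack index = 456 / 11.6 = 39.3 N/mm
Burst index = 513 / 13.9 = 36.9 N/mm


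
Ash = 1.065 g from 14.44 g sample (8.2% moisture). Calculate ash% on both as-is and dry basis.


As-is ash = 7.38%
Dry-basis ash = 8.03%


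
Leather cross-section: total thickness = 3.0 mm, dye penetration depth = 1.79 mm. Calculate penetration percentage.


Penetration% = 1.79 / 3.0 x 100
Penetration = 59.7%


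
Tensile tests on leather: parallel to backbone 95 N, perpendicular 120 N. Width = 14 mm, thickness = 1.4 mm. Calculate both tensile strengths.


Area = 14 x 1.4 = 19.6 mm^2
TS (parallel) = 95 / 19.6 = 4.85 N/mm^2
TS (perpendicular) = 120 / 19.6 = 6.12 N/mm^2


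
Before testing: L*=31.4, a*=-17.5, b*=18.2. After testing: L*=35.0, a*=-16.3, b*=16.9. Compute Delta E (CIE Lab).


dL = 35.0 - 31.4 = 3.6
da = -16.3 - (-17.5) = 1.2
db = 16.9 - 18.2 = -1.3
dE = sqrt((3.6)^2 + (1.2)^2 + (-1.3)^2) = 4.01


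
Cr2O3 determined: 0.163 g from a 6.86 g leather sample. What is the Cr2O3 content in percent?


2.38%


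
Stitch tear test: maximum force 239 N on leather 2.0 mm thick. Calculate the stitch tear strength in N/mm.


Stitch tear strength = force / thickness
STS = 239 / 2.0 = 119.5 N/mm


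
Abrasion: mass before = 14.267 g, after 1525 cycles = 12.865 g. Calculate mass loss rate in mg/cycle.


0.919 mg/cycle
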